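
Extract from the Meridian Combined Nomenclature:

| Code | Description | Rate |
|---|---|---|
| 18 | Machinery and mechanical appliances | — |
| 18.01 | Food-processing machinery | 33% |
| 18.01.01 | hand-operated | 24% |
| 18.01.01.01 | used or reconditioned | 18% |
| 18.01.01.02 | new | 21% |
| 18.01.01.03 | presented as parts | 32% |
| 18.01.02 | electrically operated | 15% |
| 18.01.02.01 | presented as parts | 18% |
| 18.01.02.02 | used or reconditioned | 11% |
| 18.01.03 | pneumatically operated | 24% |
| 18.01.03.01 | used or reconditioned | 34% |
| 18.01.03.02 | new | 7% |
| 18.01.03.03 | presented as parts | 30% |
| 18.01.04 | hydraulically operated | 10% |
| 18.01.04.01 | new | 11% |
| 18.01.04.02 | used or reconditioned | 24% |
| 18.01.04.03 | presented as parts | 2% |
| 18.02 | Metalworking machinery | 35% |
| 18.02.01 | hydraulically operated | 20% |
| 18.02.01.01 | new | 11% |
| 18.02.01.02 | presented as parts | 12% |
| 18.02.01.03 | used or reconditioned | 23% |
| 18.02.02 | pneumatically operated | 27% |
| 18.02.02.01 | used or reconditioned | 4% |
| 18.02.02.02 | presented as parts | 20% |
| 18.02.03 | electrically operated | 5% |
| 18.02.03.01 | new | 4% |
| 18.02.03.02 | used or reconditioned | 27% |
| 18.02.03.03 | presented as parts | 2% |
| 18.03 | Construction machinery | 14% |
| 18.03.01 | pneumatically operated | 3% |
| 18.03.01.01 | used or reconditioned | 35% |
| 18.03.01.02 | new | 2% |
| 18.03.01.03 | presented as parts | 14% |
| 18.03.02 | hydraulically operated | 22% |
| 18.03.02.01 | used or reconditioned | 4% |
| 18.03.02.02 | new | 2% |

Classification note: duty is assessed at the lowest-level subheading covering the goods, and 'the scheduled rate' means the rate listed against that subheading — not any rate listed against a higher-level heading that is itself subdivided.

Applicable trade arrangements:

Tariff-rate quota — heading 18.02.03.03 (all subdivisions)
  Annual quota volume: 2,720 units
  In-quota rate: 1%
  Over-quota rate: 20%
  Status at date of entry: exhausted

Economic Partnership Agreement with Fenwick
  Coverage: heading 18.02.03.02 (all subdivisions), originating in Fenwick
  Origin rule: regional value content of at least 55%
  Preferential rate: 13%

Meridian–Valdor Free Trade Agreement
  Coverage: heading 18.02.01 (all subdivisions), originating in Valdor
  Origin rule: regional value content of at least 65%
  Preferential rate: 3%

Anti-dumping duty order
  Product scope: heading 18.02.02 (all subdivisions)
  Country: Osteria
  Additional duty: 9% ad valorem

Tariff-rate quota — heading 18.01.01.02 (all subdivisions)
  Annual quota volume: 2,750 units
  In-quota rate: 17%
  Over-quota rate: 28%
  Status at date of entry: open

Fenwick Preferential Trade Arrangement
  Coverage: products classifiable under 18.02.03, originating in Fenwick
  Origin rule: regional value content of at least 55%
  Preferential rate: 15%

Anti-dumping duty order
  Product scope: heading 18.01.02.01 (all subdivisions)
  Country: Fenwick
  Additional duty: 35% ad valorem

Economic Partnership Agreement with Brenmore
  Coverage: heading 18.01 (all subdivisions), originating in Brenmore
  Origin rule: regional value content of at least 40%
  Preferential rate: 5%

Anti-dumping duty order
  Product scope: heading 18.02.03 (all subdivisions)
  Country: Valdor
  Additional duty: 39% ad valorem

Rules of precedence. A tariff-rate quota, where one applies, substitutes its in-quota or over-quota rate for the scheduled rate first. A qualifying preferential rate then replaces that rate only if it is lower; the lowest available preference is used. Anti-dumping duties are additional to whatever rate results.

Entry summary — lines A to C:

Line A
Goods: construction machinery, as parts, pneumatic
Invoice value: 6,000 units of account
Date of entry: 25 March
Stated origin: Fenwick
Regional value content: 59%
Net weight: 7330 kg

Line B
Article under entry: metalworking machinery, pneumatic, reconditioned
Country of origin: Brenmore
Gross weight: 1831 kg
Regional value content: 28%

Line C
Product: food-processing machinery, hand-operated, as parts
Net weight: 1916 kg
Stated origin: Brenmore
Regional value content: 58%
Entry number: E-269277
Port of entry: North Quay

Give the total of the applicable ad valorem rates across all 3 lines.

Line A: construction → 18.03; pneumatic → 18.03.01; as parts → 18.03.01.03. Scheduled 14%. Fenwick agreement on 18.02.03.02: 18.03.01.03 not covered; Fenwick agreement on 18.02.03: 18.03.01.03 not covered. → 14%.
Line B: metalworking → 18.02; pneumatic → 18.02.02; reconditioned → 18.02.02.01. Scheduled 4%. Brenmore agreement on 18.01: 18.02.02.01 not covered. → 4%.
Line C: food-processing → 18.01; hand-operated → 18.01.01; as parts → 18.01.01.03. Scheduled 32%. Brenmore agreement on 18.01: RVC ≥ 40% → 5% available; preferential 5%. → 5%.
Sum: 14% + 4% + 5% = 23%.

23%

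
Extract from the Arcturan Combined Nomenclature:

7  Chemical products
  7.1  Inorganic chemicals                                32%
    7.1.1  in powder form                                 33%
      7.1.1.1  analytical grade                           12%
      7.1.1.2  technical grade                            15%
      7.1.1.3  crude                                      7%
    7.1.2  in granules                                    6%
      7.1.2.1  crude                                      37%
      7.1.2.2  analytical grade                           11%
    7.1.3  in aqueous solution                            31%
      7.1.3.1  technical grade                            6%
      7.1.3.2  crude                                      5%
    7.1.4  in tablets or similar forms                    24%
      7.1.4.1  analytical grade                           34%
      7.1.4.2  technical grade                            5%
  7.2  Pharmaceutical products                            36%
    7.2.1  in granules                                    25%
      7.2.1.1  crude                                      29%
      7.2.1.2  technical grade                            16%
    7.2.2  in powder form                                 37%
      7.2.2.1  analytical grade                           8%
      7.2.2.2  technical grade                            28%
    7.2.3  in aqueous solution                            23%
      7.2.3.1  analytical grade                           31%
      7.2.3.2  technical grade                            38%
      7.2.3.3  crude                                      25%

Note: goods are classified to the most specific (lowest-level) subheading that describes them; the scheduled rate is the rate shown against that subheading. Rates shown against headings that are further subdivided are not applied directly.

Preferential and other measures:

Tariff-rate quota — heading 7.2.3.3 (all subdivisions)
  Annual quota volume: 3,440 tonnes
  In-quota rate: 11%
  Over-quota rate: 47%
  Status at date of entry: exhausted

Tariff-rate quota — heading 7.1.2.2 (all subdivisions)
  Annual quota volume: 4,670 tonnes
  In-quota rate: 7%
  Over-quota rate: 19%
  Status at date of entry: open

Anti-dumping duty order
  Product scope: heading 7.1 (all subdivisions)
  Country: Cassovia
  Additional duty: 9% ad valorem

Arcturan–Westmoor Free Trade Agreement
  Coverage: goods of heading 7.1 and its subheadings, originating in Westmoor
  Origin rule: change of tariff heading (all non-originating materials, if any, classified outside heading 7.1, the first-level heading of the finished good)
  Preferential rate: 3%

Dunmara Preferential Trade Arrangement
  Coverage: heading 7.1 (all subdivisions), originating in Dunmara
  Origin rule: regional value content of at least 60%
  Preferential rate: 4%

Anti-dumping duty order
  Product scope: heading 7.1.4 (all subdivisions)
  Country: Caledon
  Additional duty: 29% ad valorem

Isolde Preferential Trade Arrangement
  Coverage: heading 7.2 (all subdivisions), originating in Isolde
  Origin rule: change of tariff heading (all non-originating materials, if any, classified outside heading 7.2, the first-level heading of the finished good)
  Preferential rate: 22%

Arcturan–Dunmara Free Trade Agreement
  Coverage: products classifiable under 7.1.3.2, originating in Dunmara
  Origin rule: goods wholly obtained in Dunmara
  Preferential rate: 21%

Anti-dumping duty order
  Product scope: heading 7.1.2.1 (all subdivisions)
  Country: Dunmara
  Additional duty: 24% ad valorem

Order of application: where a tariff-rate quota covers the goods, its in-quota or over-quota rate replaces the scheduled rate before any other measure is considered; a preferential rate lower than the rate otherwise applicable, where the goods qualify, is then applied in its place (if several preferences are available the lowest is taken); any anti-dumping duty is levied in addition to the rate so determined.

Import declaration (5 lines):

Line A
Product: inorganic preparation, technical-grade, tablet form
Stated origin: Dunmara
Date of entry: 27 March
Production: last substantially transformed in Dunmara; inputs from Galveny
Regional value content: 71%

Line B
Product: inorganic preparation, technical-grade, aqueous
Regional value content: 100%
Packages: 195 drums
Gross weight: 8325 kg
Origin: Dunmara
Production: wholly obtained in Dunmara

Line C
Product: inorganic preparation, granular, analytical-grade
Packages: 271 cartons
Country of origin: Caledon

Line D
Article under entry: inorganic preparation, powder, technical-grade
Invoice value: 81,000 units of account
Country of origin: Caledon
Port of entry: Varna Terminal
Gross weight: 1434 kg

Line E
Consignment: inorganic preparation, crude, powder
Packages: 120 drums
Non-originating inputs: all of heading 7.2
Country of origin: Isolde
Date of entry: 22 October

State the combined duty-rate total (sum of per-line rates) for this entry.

37%

Line A: inorganic → 7.1; tablet form → 7.1.4; technical-grade → 7.1.4.2. Scheduled 5%. Dunmara agreement on 7.1: RVC ≥ 60% → 4% available; Dunmara agreement on 7.1.3.2: 7.1.4.2 not covered; preferential 4%. → 4%.
Line B: inorganic → 7.1; aqueous → 7.1.3; technical-grade → 7.1.3.1. Scheduled 6%. Dunmara agreement on 7.1: RVC ≥ 60% → 4% available; Dunmara agreement on 7.1.3.2: 7.1.3.1 not covered; preferential 4%. → 4%.
Line C: inorganic → 7.1; granular → 7.1.2; analytical-grade → 7.1.2.2. Scheduled 11%. quota on 7.1.2.2 open → in-quota 7%. → 7%.
Line D: inorganic → 7.1; powder → 7.1.1; technical-grade → 7.1.1.2. Scheduled 15%. No special measure applies. → 15%.
Line E: inorganic → 7.1; powder → 7.1.1; crude → 7.1.1.3. Scheduled 7%. Isolde agreement on 7.2: 7.1.1.3 not covered. → 7%.
Sum: 4% + 4% + 7% + 15% + 7% = 37%.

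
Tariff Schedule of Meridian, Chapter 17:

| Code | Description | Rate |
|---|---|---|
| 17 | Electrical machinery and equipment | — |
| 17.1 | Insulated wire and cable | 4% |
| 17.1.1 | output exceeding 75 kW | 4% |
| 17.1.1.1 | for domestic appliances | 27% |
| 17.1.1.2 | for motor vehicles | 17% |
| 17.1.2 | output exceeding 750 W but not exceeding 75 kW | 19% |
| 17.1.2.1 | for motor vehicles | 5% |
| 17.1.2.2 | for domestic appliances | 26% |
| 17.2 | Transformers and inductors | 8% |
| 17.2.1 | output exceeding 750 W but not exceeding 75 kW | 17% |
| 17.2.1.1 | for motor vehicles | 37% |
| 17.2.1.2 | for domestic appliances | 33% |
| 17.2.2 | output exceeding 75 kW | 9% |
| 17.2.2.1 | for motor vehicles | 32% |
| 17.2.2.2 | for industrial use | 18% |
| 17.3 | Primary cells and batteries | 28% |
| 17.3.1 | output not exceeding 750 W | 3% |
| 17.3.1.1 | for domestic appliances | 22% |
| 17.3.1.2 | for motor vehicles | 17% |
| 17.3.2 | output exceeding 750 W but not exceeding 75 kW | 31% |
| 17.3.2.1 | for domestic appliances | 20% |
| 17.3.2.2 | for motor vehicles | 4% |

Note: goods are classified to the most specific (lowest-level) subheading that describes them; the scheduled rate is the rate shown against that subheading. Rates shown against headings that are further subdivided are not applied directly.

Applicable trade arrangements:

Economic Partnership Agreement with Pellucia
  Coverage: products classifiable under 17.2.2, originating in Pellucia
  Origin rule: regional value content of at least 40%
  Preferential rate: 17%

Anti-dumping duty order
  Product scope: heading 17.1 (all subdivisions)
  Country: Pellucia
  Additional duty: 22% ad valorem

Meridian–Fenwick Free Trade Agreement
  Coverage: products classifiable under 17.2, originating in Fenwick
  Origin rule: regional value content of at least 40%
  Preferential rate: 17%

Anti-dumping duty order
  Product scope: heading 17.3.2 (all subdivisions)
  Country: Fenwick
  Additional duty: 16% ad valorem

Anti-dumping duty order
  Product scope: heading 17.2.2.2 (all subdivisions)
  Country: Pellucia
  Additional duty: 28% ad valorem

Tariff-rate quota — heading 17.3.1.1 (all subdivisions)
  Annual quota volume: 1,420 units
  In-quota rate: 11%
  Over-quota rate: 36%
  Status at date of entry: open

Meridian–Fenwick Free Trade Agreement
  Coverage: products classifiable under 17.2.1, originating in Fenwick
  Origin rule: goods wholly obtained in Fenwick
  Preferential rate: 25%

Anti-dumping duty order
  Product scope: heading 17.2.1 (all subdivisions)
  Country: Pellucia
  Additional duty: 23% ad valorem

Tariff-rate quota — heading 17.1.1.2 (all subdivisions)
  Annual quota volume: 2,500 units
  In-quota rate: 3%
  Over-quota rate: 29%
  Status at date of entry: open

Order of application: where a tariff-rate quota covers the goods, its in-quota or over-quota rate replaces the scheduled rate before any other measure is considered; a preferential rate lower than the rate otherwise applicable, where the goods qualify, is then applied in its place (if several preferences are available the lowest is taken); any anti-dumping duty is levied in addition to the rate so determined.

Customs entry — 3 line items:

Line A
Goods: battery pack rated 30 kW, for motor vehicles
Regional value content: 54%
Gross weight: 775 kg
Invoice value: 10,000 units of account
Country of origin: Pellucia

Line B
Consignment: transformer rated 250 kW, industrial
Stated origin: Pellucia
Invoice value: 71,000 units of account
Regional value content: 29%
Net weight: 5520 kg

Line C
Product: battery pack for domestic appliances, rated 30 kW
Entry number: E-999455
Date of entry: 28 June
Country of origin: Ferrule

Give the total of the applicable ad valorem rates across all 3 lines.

Line A: battery pack → 17.3; rated 30 kW → 17.3.2; for motor vehicles → 17.3.2.2. Scheduled 4%. Pellucia agreement on 17.2.2: 17.3.2.2 not covered. → 4%.
Line B: transformer → 17.2; rated 250 kW → 17.2.2; industrial → 17.2.2.2. Scheduled 18%. Pellucia agreement on 17.2.2: RVC < 40%; anti-dumping (Pellucia, 17.2.2.2): +28%; total 18% + 28% = 46%. → 46%.
Line C: battery pack → 17.3; rated 30 kW → 17.3.2; for domestic appliances → 17.3.2.1. Scheduled 20%. No special measure applies. → 20%.
Sum: 4% + 46% + 20% = 70%.

70%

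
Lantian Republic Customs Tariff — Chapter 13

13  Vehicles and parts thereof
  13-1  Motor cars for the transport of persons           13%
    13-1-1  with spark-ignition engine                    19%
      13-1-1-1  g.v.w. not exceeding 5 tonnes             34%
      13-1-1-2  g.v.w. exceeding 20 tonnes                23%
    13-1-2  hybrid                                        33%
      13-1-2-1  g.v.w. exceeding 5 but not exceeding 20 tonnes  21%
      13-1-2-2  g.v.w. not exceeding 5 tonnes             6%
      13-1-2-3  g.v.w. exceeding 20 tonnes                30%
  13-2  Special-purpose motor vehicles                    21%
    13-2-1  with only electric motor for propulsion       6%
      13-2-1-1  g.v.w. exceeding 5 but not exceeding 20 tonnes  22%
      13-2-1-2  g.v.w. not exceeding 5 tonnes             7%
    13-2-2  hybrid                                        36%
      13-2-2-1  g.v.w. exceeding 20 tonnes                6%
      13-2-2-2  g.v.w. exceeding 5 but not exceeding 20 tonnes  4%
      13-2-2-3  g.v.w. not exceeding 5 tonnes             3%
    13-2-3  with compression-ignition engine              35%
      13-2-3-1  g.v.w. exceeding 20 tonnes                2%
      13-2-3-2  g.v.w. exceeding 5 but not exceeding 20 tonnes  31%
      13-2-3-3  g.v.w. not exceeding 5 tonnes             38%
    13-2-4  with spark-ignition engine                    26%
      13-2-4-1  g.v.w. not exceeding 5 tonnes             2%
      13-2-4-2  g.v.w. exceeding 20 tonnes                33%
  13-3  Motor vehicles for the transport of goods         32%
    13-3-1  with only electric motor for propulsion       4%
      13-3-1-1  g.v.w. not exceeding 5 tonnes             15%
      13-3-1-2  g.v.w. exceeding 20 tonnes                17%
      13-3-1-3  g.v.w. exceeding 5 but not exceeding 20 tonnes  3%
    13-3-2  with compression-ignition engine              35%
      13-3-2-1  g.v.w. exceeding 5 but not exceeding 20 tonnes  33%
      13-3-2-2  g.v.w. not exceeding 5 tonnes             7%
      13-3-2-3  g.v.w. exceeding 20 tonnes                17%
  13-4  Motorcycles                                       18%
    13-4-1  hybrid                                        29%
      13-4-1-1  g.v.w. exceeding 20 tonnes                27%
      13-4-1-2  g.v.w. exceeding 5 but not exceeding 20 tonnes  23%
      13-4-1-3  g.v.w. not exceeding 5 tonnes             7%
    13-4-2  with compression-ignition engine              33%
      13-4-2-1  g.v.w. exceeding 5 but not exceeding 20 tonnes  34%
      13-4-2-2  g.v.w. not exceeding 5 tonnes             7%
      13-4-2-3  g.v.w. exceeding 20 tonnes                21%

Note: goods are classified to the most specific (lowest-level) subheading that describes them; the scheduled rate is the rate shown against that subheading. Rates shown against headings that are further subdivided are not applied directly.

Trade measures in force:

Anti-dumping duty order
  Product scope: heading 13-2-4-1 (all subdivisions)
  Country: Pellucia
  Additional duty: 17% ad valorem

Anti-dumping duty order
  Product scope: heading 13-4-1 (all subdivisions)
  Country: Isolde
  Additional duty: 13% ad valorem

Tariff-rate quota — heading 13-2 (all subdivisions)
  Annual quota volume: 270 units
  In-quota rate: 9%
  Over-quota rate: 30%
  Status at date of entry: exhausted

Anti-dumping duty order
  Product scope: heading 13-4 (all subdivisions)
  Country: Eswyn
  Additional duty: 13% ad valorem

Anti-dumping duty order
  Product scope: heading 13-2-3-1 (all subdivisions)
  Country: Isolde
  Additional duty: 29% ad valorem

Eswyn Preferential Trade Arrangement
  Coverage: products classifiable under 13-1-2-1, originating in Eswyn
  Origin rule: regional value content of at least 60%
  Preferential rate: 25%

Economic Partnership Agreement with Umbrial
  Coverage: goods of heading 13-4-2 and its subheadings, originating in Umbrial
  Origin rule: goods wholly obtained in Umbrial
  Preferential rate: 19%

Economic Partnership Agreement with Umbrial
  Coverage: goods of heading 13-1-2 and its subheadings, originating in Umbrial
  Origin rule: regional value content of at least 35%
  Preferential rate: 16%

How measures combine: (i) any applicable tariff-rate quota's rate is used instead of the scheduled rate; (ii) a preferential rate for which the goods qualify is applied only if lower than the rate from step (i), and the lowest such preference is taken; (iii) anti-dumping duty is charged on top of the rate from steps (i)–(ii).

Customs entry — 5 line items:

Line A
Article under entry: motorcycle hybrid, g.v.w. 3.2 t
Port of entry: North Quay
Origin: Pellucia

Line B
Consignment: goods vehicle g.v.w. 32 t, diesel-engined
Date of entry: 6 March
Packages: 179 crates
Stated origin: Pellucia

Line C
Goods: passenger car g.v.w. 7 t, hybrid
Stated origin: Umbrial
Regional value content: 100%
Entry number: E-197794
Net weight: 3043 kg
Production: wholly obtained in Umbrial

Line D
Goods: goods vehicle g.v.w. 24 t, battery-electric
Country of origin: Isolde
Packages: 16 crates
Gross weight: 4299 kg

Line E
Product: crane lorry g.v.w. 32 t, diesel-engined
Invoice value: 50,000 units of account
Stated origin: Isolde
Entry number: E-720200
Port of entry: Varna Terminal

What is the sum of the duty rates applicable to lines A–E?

Line A: motorcycle → 13-4; hybrid → 13-4-1; g.v.w. 3.2 t → 13-4-1-3. Scheduled 7%. No special measure applies. → 7%.
Line B: goods vehicle → 13-3; diesel-engined → 13-3-2; g.v.w. 32 t → 13-3-2-3. Scheduled 17%. No special measure applies. → 17%.
Line C: passenger car → 13-1; hybrid → 13-1-2; g.v.w. 7 t → 13-1-2-1. Scheduled 21%. Umbrial agreement on 13-4-2: 13-1-2-1 not covered; Umbrial agreement on 13-1-2: RVC ≥ 35% → 16% available; preferential 16%. → 16%.
Line D: goods vehicle → 13-3; battery-electric → 13-3-1; g.v.w. 24 t → 13-3-1-2. Scheduled 17%. No special measure applies. → 17%.
Line E: crane lorry → 13-2; diesel-engined → 13-2-3; g.v.w. 32 t → 13-2-3-1. Scheduled 2%. quota on 13-2 exhausted → over-quota 30%; anti-dumping (Isolde, 13-2-3-1): +29%; total 30% + 29% = 59%. → 59%.
Sum: 7% + 17% + 16% + 17% + 59% = 116%.

116%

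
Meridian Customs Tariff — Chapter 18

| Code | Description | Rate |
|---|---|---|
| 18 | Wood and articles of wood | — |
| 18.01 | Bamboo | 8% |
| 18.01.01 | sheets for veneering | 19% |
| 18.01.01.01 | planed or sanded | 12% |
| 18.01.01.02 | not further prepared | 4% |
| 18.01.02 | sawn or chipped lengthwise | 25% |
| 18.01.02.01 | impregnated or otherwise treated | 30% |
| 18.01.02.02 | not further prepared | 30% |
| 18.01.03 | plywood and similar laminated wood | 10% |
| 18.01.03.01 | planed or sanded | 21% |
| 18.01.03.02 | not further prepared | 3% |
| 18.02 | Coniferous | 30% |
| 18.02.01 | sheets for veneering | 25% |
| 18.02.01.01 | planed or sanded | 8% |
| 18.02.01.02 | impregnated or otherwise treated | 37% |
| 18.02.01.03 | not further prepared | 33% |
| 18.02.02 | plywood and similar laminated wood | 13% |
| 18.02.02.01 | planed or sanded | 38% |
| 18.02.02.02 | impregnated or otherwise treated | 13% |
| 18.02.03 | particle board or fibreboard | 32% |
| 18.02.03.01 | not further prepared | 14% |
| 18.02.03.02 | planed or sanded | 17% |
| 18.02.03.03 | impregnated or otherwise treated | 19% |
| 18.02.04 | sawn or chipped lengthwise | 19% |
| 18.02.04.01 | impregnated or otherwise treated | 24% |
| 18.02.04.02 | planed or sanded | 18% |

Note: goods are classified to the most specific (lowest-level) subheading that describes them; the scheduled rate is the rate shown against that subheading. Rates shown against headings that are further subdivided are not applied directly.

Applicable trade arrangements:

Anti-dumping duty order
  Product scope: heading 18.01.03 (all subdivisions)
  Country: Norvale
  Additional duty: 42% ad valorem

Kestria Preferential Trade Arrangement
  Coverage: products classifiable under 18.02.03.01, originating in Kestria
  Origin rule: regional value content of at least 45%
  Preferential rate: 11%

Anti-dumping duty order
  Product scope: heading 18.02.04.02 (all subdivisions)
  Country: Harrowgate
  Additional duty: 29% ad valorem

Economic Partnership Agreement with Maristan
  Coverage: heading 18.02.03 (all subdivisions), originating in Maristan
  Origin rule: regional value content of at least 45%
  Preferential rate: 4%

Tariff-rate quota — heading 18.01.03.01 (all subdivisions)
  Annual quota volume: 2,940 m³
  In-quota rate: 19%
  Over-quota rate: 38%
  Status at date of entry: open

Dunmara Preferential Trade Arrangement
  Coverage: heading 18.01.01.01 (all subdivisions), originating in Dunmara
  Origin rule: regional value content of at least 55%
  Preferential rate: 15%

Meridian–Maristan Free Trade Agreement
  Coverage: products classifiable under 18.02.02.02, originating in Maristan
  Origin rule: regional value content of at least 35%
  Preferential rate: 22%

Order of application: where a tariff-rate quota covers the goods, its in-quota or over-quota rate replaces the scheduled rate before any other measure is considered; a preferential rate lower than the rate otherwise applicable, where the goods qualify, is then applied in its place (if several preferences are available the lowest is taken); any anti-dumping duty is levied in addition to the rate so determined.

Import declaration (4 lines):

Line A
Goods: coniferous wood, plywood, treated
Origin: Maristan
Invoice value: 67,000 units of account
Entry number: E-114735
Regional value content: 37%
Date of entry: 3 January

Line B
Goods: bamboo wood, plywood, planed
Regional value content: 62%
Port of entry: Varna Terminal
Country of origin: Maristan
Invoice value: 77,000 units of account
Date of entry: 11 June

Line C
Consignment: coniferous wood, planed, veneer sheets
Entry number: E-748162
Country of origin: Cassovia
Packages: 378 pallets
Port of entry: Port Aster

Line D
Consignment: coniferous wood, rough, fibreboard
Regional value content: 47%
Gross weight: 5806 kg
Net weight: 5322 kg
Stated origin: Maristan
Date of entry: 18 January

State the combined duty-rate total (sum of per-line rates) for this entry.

Line A: coniferous → 18.02; plywood → 18.02.02; treated → 18.02.02.02. Scheduled 13%. Maristan agreement on 18.02.03: 18.02.02.02 not covered; Maristan agreement on 18.02.02.02: RVC ≥ 35% → 22% available; preference 22% not lower than 13% → no reduction. → 13%.
Line B: bamboo → 18.01; plywood → 18.01.03; planed → 18.01.03.01. Scheduled 21%. quota on 18.01.03.01 open → in-quota 19%; Maristan agreement on 18.02.03: 18.01.03.01 not covered; Maristan agreement on 18.02.02.02: 18.01.03.01 not covered. → 19%.
Line C: coniferous → 18.02; veneer sheets → 18.02.01; planed → 18.02.01.01. Scheduled 8%. No special measure applies. → 8%.
Line D: coniferous → 18.02; fibreboard → 18.02.03; rough → 18.02.03.01. Scheduled 14%. Maristan agreement on 18.02.03: RVC ≥ 45% → 4% available; Maristan agreement on 18.02.02.02: 18.02.03.01 not covered; preferential 4%. → 4%.
Sum: 13% + 19% + 8% + 4% = 44%.

44%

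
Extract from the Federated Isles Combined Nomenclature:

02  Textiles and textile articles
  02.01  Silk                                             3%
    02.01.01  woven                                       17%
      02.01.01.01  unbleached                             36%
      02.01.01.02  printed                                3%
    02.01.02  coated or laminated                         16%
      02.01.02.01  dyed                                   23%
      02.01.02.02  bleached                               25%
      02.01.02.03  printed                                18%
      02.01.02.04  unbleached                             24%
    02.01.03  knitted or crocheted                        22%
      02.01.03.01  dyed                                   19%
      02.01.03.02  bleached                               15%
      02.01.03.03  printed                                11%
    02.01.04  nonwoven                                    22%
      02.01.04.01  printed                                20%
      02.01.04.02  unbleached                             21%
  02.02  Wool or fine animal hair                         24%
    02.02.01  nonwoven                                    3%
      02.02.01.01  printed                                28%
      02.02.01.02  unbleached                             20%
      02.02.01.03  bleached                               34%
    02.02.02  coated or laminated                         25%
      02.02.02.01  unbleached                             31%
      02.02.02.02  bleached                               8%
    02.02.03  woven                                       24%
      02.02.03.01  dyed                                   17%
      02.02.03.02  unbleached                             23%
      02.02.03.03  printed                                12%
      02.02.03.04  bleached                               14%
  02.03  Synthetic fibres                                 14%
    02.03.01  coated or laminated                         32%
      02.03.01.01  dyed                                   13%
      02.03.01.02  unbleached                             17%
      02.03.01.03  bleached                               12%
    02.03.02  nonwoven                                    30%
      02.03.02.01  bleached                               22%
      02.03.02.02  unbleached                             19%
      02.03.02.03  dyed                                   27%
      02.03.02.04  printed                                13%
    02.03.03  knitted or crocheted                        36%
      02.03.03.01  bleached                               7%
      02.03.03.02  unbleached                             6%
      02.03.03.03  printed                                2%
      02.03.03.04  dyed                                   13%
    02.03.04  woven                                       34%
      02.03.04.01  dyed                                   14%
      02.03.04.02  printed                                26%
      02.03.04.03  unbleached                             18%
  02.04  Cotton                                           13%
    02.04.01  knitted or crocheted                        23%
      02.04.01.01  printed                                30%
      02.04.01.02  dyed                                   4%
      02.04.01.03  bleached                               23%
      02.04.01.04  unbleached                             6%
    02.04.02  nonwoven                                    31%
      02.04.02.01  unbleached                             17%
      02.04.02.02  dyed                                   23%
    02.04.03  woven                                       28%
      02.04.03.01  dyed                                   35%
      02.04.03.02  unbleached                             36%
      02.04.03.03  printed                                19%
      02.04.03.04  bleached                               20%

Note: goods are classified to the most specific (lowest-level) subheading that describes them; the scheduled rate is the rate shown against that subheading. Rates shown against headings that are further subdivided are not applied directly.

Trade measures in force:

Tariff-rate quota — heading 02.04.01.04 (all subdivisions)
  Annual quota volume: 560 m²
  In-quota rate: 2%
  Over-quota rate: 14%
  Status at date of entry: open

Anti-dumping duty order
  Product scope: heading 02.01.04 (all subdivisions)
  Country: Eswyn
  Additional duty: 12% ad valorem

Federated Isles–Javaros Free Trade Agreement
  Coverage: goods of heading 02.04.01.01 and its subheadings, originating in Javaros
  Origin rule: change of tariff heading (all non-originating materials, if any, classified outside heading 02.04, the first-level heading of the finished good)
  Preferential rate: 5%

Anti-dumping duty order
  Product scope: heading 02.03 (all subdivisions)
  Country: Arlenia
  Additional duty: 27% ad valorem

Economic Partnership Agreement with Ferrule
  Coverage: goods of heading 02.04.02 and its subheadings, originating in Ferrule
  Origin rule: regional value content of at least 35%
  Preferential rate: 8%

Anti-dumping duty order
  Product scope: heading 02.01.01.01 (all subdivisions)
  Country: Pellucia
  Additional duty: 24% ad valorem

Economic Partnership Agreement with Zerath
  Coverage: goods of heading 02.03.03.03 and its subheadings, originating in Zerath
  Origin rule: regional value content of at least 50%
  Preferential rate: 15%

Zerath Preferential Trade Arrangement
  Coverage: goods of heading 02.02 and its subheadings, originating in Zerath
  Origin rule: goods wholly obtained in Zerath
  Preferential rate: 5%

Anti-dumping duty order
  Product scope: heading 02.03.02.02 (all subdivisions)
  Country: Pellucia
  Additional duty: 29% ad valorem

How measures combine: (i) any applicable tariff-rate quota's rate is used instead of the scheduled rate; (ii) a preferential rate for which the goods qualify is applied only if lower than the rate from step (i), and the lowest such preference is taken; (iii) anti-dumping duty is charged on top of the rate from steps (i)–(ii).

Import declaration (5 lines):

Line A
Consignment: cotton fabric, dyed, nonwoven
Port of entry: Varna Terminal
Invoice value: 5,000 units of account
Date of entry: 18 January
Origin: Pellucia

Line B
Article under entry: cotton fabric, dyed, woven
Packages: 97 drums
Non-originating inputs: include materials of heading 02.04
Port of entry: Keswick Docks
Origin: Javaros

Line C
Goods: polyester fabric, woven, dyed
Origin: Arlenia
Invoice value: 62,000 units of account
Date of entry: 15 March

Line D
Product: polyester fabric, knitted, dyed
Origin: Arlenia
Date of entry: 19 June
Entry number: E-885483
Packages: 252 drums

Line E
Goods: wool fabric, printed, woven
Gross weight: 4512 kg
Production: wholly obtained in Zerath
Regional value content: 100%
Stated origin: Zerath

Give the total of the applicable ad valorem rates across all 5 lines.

144%

Line A: cotton → 02.04; nonwoven → 02.04.02; dyed → 02.04.02.02. Scheduled 23%. No special measure applies. → 23%.
Line B: cotton → 02.04; woven → 02.04.03; dyed → 02.04.03.01. Scheduled 35%. Javaros agreement on 02.04.01.01: 02.04.03.01 not covered. → 35%.
Line C: polyester → 02.03; woven → 02.03.04; dyed → 02.03.04.01. Scheduled 14%. anti-dumping (Arlenia, 02.03): +27%; total 14% + 27% = 41%. → 41%.
Line D: polyester → 02.03; knitted → 02.03.03; dyed → 02.03.03.04. Scheduled 13%. anti-dumping (Arlenia, 02.03): +27%; total 13% + 27% = 40%. → 40%.
Line E: wool → 02.02; woven → 02.02.03; printed → 02.02.03.03. Scheduled 12%. Zerath agreement on 02.03.03.03: 02.02.03.03 not covered; Zerath agreement on 02.02: wholly obtained → 5% available; preferential 5%. → 5%.
Sum: 23% + 35% + 41% + 40% + 5% = 144%.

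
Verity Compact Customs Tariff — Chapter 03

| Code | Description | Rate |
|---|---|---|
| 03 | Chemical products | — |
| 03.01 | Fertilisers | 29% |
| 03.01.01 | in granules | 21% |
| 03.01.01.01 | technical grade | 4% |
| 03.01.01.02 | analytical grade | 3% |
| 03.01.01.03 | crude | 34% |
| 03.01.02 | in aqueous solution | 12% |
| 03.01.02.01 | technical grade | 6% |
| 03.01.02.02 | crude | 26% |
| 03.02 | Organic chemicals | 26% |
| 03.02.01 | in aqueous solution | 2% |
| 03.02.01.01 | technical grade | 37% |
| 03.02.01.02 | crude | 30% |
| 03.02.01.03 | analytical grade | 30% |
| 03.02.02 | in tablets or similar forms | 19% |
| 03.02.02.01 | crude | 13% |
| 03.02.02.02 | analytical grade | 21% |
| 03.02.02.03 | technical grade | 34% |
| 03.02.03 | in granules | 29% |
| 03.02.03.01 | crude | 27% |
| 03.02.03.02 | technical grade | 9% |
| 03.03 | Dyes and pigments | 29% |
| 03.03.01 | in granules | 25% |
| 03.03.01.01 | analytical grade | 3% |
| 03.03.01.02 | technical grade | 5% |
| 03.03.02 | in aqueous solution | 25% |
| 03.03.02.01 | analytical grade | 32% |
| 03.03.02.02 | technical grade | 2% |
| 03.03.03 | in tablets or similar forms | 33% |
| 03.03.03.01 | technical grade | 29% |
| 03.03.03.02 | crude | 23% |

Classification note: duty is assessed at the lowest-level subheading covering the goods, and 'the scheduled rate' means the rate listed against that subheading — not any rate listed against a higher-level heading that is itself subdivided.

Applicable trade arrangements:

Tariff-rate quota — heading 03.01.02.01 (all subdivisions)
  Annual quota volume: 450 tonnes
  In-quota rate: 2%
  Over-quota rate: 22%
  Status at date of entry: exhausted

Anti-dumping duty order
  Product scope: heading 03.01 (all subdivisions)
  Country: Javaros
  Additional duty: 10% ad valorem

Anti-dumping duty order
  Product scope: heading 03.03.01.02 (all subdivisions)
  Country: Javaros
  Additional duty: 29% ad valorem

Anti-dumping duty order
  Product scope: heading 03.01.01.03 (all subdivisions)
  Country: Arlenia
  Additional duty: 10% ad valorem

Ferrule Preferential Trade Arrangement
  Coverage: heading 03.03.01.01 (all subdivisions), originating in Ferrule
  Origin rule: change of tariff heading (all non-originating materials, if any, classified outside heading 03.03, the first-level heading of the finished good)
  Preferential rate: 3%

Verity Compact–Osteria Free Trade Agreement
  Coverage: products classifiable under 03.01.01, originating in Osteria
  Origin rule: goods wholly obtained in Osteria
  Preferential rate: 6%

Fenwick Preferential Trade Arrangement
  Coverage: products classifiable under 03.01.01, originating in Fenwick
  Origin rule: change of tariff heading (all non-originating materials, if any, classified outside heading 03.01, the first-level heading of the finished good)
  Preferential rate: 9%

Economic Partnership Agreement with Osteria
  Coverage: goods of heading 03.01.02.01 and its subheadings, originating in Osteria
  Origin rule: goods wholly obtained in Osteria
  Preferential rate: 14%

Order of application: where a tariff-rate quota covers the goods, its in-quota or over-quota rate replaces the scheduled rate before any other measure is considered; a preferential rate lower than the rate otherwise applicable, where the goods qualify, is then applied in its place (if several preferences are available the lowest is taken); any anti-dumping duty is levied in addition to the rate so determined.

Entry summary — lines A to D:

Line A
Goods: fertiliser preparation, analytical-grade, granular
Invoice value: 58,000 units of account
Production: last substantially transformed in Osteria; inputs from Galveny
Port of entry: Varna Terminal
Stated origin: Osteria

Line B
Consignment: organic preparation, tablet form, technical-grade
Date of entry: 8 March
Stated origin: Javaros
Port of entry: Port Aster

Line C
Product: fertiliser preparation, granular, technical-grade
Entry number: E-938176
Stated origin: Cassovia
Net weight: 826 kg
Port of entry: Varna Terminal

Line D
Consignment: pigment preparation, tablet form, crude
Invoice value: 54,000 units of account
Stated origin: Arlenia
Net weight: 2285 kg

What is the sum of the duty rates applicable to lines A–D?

Line A: fertiliser → 03.01; granular → 03.01.01; analytical-grade → 03.01.01.02. Scheduled 3%. Osteria agreement on 03.01.01: not wholly obtained; Osteria agreement on 03.01.02.01: 03.01.01.02 not covered. → 3%.
Line B: organic → 03.02; tablet form → 03.02.02; technical-grade → 03.02.02.03. Scheduled 34%. No special measure applies. → 34%.
Line C: fertiliser → 03.01; granular → 03.01.01; technical-grade → 03.01.01.01. Scheduled 4%. No special measure applies. → 4%.
Line D: pigment → 03.03; tablet form → 03.03.03; crude → 03.03.03.02. Scheduled 23%. No special measure applies. → 23%.
Sum: 3% + 34% + 4% + 23% = 64%.

64%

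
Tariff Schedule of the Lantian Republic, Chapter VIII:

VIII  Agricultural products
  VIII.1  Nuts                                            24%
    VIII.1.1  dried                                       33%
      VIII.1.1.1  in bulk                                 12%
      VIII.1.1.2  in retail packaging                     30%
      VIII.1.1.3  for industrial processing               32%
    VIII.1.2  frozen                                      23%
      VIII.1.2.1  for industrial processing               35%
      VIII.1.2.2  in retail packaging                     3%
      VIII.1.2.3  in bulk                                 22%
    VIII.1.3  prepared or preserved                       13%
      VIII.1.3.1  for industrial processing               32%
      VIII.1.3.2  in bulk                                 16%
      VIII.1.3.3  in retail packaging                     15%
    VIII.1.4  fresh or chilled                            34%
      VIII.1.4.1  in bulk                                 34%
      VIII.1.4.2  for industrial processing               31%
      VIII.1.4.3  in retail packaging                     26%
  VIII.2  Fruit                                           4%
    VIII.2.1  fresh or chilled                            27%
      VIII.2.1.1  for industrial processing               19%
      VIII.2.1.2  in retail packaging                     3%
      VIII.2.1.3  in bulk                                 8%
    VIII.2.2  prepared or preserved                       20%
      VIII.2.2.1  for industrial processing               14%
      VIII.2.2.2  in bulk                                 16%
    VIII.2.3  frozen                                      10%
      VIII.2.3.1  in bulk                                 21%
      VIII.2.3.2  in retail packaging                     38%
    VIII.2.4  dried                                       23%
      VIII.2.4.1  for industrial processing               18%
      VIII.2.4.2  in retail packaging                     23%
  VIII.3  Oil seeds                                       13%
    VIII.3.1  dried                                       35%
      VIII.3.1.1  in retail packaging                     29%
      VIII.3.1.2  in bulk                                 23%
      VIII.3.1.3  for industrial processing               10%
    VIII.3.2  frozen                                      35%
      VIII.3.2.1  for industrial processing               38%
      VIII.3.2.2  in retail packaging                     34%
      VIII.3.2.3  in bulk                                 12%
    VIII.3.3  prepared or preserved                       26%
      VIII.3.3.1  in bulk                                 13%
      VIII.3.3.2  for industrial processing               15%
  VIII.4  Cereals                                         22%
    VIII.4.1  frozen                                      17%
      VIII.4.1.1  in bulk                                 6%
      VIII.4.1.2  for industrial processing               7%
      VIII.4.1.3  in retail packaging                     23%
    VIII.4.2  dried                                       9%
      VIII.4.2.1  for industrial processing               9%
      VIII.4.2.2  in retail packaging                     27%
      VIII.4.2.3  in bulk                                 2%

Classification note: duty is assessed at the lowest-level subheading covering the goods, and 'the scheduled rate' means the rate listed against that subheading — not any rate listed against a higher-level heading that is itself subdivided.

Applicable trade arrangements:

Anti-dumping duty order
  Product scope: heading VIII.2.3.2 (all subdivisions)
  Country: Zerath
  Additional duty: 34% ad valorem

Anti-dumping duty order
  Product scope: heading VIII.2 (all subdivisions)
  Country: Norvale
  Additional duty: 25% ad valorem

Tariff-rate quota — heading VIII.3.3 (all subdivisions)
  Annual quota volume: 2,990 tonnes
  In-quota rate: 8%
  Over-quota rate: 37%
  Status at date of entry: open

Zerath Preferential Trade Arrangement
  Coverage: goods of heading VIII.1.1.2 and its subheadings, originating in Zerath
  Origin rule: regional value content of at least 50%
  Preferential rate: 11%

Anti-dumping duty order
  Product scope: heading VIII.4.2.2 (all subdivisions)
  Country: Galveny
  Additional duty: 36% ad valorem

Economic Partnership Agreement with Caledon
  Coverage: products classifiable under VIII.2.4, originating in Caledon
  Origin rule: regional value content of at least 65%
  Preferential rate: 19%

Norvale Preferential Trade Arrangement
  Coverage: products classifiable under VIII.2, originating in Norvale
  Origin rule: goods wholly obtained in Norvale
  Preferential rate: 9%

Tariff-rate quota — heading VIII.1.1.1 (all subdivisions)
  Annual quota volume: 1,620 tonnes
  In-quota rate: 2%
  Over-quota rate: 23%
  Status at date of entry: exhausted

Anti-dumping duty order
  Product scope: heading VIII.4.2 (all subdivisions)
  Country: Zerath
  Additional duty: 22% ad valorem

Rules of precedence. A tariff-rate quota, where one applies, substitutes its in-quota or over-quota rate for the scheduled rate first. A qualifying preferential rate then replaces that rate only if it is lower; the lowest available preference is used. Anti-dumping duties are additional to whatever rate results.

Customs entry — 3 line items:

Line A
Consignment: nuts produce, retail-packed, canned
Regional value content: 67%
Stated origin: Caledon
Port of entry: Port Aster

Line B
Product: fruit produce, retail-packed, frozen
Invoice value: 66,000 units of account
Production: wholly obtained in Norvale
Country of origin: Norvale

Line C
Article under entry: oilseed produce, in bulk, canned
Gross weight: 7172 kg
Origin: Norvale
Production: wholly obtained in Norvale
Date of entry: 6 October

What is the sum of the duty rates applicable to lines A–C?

Line A: nuts → VIII.1; canned → VIII.1.3; retail-packed → VIII.1.3.3. Scheduled 15%. Caledon agreement on VIII.2.4: VIII.1.3.3 not covered. → 15%.
Line B: fruit → VIII.2; frozen → VIII.2.3; retail-packed → VIII.2.3.2. Scheduled 38%. Norvale agreement on VIII.2: wholly obtained → 9% available; preferential 9%; anti-dumping (Norvale, VIII.2): +25%; total 9% + 25% = 34%. → 34%.
Line C: oilseed → VIII.3; canned → VIII.3.3; in bulk → VIII.3.3.1. Scheduled 13%. quota on VIII.3.3 open → in-quota 8%; Norvale agreement on VIII.2: VIII.3.3.1 not covered. → 8%.
Sum: 15% + 34% + 8% = 57%.

57%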